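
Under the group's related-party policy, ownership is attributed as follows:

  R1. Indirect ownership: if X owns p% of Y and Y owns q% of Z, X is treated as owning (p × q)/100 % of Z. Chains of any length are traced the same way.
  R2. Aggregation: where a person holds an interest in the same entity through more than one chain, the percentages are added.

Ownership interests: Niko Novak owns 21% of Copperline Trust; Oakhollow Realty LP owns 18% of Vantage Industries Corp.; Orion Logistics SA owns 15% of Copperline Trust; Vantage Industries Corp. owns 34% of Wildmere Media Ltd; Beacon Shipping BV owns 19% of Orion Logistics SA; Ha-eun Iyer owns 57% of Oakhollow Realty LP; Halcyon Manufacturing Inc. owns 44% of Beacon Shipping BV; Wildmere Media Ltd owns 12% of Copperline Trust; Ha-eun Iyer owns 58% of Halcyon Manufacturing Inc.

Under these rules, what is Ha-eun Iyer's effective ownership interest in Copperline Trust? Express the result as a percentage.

Chain via Halcyon Manufacturing Inc. → Beacon Shipping BV → Orion Logistics SA (R1): 58% × 44% × 19% × 15% = 0.72732% of Copperline Trust.
Chain via Oakhollow Realty LP → Vantage Industries Corp. → Wildmere Media Ltd (R1): 57% × 18% × 34% × 12% = 0.418608% of Copperline Trust.
Aggregating (R2): 0.72732% + 0.418608% = 1.145928%.

1.145928%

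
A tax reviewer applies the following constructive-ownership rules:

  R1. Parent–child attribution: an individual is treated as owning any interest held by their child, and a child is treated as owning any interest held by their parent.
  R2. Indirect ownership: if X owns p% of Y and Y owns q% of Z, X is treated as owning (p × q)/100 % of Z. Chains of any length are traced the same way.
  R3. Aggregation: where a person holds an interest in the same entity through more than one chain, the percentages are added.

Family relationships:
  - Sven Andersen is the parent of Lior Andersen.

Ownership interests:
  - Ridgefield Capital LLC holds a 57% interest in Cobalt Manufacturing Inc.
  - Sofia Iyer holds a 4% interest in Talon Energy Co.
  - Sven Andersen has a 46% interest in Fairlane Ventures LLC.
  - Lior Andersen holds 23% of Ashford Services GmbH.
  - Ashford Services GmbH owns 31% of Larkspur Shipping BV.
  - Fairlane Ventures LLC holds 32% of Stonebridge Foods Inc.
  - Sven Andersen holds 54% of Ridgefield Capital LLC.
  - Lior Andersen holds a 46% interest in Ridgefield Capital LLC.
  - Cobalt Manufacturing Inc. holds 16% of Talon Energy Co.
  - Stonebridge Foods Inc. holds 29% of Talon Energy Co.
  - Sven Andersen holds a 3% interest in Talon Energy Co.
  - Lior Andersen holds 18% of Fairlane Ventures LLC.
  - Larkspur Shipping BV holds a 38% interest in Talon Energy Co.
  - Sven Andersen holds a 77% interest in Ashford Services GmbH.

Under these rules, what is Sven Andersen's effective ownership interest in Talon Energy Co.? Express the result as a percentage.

By parent–child attribution (R1), Sven Andersen is treated as also owning Lior Andersen's interest in Fairlane Ventures LLC, giving 46% + 18% = 64%.
By parent–child attribution (R1), Sven Andersen is treated as also owning Lior Andersen's interest in Ridgefield Capital LLC, giving 54% + 46% = 100%.
By parent–child attribution (R1), Sven Andersen is treated as also owning Lior Andersen's interest in Ashford Services GmbH, giving 77% + 23% = 100%.
Chain via Fairlane Ventures LLC → Stonebridge Foods Inc. (R2): 64% × 32% × 29% = 5.9392% of Talon Energy Co.
Chain via Ridgefield Capital LLC → Cobalt Manufacturing Inc. (R2): 100% × 57% × 16% = 9.12% of Talon Energy Co.
Chain via Ashford Services GmbH → Larkspur Shipping BV (R2): 100% × 31% × 38% = 11.78% of Talon Energy Co.
Direct interest in Talon Energy Co: 3%.
Aggregating (R3): 5.9392% + 9.12% + 11.78% + 3% = 29.8392%.

29.8392%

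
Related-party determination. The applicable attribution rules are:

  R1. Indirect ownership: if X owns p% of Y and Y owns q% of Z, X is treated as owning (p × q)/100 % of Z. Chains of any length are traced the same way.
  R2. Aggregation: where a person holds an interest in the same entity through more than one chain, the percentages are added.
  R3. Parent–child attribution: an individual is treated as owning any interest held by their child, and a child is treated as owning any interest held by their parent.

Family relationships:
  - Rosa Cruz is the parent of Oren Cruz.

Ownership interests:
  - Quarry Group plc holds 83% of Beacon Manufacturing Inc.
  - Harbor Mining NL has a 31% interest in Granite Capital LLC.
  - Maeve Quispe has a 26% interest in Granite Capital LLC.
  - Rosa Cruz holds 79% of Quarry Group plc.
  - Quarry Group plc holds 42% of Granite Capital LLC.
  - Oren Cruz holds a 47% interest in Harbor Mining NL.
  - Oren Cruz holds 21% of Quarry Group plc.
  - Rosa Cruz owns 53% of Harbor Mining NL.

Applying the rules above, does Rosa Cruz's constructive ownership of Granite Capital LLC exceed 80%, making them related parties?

By parent–child attribution (R3), Rosa Cruz is treated as also owning Oren Cruz's interest in Quarry Group plc, giving 79% + 21% = 100%.
By parent–child attribution (R3), Rosa Cruz is treated as also owning Oren Cruz's interest in Harbor Mining NL, giving 53% + 47% = 100%.
Chain via Quarry Group plc (R1): 100% × 42% = 42% of Granite Capital LLC.
Chain via Harbor Mining NL (R1): 100% × 31% = 31% of Granite Capital LLC.
Aggregating (R2): 42% + 31% = 73%.
73% does not exceed the 80% threshold, so Rosa is not a related party to Granite Capital LLC.

No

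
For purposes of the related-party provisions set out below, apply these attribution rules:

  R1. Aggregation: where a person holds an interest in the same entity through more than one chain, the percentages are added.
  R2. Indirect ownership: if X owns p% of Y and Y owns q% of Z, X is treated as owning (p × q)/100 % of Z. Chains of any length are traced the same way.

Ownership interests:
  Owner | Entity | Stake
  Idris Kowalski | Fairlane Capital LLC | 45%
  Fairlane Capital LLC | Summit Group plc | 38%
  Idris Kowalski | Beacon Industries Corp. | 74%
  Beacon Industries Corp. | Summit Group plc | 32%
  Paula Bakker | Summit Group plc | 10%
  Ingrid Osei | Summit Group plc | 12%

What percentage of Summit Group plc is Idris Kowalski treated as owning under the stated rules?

Chain via Beacon Industries Corp. (R2): 74% × 32% = 23.68% of Summit Group plc.
Chain via Fairlane Capital LLC (R2): 45% × 38% = 17.1% of Summit Group plc.
Aggregating (R1): 23.68% + 17.1% = 40.78%.

40.78%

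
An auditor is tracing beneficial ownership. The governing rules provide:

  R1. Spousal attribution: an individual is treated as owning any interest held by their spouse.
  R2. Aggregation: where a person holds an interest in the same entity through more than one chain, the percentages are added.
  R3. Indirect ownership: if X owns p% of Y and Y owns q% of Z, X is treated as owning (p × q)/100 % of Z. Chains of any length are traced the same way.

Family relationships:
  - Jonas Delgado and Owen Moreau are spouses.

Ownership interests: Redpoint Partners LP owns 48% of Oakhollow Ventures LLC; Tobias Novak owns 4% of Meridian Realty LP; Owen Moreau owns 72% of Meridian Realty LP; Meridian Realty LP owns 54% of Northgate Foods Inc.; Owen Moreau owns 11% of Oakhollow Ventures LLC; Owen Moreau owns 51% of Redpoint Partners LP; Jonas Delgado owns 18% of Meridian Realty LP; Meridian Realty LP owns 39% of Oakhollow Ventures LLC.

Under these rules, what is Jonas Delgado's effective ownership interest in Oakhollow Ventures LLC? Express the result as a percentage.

By spousal attribution (R1), Jonas Delgado is treated as also owning Owen Moreau's interest in Meridian Realty LP, giving 18% + 72% = 90%.
By spousal attribution (R1), Jonas Delgado is treated as owning Owen Moreau's 51% interest in Redpoint Partners LP.
By spousal attribution (R1), Jonas Delgado is treated as owning Owen Moreau's 11% interest in Oakhollow Ventures LLC.
Chain via Meridian Realty LP (R3): 90% × 39% = 35.1% of Oakhollow Ventures LLC.
Chain via Redpoint Partners LP (R3): 51% × 48% = 24.48% of Oakhollow Ventures LLC.
Direct interest in Oakhollow Ventures LLC: 11%.
Aggregating (R2): 35.1% + 24.48% + 11% = 70.58%.

70.58%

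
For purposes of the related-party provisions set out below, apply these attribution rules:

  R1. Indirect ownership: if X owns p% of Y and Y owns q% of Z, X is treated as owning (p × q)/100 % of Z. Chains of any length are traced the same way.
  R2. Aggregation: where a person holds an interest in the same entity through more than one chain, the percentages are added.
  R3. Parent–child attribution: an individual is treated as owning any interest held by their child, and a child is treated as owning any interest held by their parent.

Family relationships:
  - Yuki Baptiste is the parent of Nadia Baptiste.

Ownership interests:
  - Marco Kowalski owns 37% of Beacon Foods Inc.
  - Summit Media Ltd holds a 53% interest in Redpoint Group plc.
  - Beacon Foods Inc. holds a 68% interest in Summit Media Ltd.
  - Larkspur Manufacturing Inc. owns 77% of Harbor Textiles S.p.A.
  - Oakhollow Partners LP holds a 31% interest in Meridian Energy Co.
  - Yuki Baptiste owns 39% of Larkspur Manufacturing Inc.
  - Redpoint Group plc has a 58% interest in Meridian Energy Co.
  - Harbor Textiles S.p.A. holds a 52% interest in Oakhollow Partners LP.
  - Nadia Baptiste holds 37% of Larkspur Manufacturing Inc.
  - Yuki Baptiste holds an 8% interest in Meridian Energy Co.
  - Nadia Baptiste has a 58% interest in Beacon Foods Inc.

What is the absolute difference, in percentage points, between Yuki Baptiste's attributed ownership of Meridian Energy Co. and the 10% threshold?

By parent–child attribution (R3), Yuki Baptiste is treated as also owning Nadia Baptiste's interest in Larkspur Manufacturing Inc, giving 39% + 37% = 76%.
By parent–child attribution (R3), Yuki Baptiste is treated as owning Nadia Baptiste's 58% interest in Beacon Foods Inc.
Chain via Larkspur Manufacturing Inc. → Harbor Textiles S.p.A. → Oakhollow Partners LP (R1): 76% × 77% × 52% × 31% = 9.433424% of Meridian Energy Co.
Direct interest in Meridian Energy Co: 8%.
Chain via Beacon Foods Inc. → Summit Media Ltd → Redpoint Group plc (R1): 58% × 68% × 53% × 58% = 12.123856% of Meridian Energy Co.
Aggregating (R2): 9.433424% + 8% + 12.123856% = 29.55728%.
29.55728% exceeds the 10% threshold by 19.55728 percentage points.

19.55728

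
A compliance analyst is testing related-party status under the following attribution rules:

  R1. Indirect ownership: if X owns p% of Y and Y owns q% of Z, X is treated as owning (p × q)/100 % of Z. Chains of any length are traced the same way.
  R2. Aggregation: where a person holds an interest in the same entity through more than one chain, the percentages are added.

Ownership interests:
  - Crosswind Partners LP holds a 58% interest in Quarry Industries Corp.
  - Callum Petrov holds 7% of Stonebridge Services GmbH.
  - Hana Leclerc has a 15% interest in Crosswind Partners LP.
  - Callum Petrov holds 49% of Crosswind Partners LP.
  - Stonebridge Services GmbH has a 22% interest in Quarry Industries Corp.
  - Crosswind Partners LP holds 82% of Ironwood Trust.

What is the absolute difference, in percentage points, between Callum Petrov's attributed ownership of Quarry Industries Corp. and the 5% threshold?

24.96

Chain via Stonebridge Services GmbH (R1): 7% × 22% = 1.54% of Quarry Industries Corp.
Chain via Crosswind Partners LP (R1): 49% × 58% = 28.42% of Quarry Industries Corp.
Aggregating (R2): 1.54% + 28.42% = 29.96%.
29.96% exceeds the 5% threshold by 24.96 percentage points.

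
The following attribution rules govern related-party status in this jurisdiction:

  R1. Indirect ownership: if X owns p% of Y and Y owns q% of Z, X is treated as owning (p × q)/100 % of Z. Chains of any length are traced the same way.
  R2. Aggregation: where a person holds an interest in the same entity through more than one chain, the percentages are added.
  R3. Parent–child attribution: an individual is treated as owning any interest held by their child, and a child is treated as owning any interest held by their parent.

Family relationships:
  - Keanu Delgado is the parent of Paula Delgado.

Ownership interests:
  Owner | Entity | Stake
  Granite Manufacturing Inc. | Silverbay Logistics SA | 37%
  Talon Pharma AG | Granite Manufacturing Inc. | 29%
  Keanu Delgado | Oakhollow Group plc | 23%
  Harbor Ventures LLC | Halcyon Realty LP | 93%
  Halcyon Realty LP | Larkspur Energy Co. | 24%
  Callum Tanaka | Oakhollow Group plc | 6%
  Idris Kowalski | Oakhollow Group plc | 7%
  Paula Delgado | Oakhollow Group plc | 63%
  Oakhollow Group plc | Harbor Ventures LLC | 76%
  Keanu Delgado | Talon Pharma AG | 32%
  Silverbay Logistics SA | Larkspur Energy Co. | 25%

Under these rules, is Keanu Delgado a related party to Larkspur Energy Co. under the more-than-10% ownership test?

By parent–child attribution (R3), Keanu Delgado is treated as also owning Paula Delgado's interest in Oakhollow Group plc, giving 23% + 63% = 86%.
Chain via Talon Pharma AG → Granite Manufacturing Inc. → Silverbay Logistics SA (R1): 32% × 29% × 37% × 25% = 0.8584% of Larkspur Energy Co.
Chain via Oakhollow Group plc → Harbor Ventures LLC → Halcyon Realty LP (R1): 86% × 76% × 93% × 24% = 14.588352% of Larkspur Energy Co.
Aggregating (R2): 0.8584% + 14.588352% = 15.446752%.
15.446752% exceeds the 10% threshold, so Keanu is a related party to Larkspur Energy Co.

Yes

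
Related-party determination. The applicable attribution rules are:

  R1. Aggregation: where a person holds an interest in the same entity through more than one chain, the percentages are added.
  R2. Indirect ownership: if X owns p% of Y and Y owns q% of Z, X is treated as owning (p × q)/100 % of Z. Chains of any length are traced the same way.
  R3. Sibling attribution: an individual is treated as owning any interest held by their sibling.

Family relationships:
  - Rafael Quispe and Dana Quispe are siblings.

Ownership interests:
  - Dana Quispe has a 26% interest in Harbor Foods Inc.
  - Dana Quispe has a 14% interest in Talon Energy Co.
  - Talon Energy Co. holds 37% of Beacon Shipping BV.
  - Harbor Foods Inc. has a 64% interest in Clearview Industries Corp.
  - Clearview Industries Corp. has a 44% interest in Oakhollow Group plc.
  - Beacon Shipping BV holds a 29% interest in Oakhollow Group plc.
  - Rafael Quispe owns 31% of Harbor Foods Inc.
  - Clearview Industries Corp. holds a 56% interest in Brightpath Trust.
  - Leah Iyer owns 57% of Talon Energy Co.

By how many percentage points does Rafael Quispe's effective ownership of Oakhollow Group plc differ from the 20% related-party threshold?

2.4466

By sibling attribution (R3), Rafael Quispe is treated as also owning Dana Quispe's interest in Harbor Foods Inc, giving 31% + 26% = 57%.
By sibling attribution (R3), Rafael Quispe is treated as owning Dana Quispe's 14% interest in Talon Energy Co.
Chain via Harbor Foods Inc. → Clearview Industries Corp. (R2): 57% × 64% × 44% = 16.0512% of Oakhollow Group plc.
Chain via Talon Energy Co. → Beacon Shipping BV (R2): 14% × 37% × 29% = 1.5022% of Oakhollow Group plc.
Aggregating (R1): 16.0512% + 1.5022% = 17.5534%.
17.5534% falls short of the 20% threshold by 2.4466 percentage points.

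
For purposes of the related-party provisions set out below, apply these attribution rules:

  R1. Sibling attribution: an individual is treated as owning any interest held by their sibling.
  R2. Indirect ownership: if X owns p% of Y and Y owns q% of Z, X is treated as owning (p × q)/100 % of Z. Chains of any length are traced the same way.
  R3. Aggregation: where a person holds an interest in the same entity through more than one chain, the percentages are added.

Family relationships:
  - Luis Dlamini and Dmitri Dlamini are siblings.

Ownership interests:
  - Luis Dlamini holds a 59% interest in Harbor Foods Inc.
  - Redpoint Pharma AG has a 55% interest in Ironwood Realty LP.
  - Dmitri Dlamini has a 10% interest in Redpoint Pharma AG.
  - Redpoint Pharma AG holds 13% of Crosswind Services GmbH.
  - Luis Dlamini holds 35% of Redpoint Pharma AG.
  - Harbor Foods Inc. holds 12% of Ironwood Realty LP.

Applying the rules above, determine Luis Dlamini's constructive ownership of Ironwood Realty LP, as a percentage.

31.83%

By sibling attribution (R1), Luis Dlamini is treated as also owning Dmitri Dlamini's interest in Redpoint Pharma AG, giving 35% + 10% = 45%.
Chain via Harbor Foods Inc. (R2): 59% × 12% = 7.08% of Ironwood Realty LP.
Chain via Redpoint Pharma AG (R2): 45% × 55% = 24.75% of Ironwood Realty LP.
Aggregating (R3): 7.08% + 24.75% = 31.83%.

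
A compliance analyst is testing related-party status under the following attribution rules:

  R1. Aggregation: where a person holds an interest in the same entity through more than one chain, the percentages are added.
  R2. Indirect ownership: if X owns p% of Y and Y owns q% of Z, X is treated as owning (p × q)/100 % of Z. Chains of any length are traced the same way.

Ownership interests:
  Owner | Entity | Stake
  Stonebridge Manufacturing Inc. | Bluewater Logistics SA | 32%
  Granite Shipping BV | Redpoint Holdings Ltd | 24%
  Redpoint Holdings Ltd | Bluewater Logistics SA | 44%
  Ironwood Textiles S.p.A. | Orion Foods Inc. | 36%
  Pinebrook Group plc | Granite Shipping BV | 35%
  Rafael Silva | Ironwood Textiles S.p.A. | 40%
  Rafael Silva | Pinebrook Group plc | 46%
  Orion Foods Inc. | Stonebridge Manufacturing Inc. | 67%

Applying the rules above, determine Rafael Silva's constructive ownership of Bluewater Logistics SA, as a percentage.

Chain via Pinebrook Group plc → Granite Shipping BV → Redpoint Holdings Ltd (R2): 46% × 35% × 24% × 44% = 1.70016% of Bluewater Logistics SA.
Chain via Ironwood Textiles S.p.A. → Orion Foods Inc. → Stonebridge Manufacturing Inc. (R2): 40% × 36% × 67% × 32% = 3.08736% of Bluewater Logistics SA.
Aggregating (R1): 1.70016% + 3.08736% = 4.78752%.

4.78752%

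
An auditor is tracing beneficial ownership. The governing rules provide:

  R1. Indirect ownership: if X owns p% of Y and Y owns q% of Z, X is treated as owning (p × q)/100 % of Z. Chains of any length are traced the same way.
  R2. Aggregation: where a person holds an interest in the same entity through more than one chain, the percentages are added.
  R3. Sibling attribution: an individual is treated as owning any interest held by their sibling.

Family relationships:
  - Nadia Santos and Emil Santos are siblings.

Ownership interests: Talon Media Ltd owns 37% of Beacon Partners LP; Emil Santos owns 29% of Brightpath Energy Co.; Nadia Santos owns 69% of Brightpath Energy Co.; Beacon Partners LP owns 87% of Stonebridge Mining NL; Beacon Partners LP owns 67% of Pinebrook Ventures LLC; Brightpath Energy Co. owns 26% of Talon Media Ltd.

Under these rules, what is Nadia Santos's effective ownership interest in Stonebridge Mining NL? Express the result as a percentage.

8.202012%

By sibling attribution (R3), Nadia Santos is treated as also owning Emil Santos's interest in Brightpath Energy Co, giving 69% + 29% = 98%.
Chain via Brightpath Energy Co. → Talon Media Ltd → Beacon Partners LP (R1): 98% × 26% × 37% × 87% = 8.202012% of Stonebridge Mining NL.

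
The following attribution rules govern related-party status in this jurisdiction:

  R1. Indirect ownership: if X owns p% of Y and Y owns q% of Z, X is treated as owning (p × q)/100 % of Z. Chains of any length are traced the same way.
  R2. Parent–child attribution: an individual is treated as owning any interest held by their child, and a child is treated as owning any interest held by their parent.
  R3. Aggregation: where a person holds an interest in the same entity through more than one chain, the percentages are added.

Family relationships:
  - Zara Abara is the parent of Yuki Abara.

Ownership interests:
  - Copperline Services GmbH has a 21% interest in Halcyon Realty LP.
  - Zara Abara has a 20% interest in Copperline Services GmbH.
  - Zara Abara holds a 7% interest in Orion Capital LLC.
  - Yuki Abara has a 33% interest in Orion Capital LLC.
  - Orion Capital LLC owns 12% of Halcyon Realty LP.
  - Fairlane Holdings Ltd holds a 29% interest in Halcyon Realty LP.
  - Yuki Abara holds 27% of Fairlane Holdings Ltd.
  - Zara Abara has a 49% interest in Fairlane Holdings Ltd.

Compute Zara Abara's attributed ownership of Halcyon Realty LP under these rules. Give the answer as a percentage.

31.04%

By parent–child attribution (R2), Zara Abara is treated as also owning Yuki Abara's interest in Fairlane Holdings Ltd, giving 49% + 27% = 76%.
By parent–child attribution (R2), Zara Abara is treated as also owning Yuki Abara's interest in Orion Capital LLC, giving 7% + 33% = 40%.
Chain via Fairlane Holdings Ltd (R1): 76% × 29% = 22.04% of Halcyon Realty LP.
Chain via Orion Capital LLC (R1): 40% × 12% = 4.8% of Halcyon Realty LP.
Chain via Copperline Services GmbH (R1): 20% × 21% = 4.2% of Halcyon Realty LP.
Aggregating (R3): 22.04% + 4.8% + 4.2% = 31.04%.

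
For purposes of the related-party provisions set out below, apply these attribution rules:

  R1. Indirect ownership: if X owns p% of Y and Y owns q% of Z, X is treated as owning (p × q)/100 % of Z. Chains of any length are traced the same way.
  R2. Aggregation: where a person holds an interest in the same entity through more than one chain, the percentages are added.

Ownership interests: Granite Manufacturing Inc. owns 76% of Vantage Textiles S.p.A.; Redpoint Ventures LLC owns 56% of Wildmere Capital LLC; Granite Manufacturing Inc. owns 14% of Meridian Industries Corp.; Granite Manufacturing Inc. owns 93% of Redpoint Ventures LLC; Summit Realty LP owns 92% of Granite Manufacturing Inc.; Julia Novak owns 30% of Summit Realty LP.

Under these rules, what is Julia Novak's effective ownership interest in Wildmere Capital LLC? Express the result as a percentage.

14.37408%

Chain via Summit Realty LP → Granite Manufacturing Inc. → Redpoint Ventures LLC (R1): 30% × 92% × 93% × 56% = 14.37408% of Wildmere Capital LLC.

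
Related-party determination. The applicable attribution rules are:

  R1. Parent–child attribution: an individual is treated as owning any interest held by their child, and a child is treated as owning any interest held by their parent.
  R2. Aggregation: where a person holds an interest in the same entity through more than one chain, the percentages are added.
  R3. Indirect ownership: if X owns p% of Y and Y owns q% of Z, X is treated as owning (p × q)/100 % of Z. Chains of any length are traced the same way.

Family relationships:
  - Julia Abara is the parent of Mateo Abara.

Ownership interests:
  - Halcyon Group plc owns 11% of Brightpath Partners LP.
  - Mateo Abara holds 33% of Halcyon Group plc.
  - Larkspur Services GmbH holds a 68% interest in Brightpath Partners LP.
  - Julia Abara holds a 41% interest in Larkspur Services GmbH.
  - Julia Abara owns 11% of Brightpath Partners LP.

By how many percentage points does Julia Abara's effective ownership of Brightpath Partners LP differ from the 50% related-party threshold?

By parent–child attribution (R1), Julia Abara is treated as owning Mateo Abara's 33% interest in Halcyon Group plc.
Chain via Larkspur Services GmbH (R3): 41% × 68% = 27.88% of Brightpath Partners LP.
Direct interest in Brightpath Partners LP: 11%.
Chain via Halcyon Group plc (R3): 33% × 11% = 3.63% of Brightpath Partners LP.
Aggregating (R2): 27.88% + 11% + 3.63% = 42.51%.
42.51% falls short of the 50% threshold by 7.49 percentage points.

7.49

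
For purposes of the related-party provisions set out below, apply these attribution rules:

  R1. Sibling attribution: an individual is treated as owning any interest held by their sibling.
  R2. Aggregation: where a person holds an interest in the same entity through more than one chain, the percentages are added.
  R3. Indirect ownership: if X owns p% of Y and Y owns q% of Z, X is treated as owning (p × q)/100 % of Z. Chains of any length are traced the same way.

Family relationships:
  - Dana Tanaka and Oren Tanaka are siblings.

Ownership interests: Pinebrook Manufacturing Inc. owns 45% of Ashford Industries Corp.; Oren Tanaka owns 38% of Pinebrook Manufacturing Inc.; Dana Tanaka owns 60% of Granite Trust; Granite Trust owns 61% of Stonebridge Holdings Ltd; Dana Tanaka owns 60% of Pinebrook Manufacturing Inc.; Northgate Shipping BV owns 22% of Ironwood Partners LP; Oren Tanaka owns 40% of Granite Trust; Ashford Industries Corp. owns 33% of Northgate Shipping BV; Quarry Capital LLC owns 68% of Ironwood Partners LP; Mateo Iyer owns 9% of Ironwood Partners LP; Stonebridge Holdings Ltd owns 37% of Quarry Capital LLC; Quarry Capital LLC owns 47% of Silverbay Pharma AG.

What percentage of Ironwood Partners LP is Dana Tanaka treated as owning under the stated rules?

18.54926%

By sibling attribution (R1), Dana Tanaka is treated as also owning Oren Tanaka's interest in Pinebrook Manufacturing Inc, giving 60% + 38% = 98%.
By sibling attribution (R1), Dana Tanaka is treated as also owning Oren Tanaka's interest in Granite Trust, giving 60% + 40% = 100%.
Chain via Pinebrook Manufacturing Inc. → Ashford Industries Corp. → Northgate Shipping BV (R3): 98% × 45% × 33% × 22% = 3.20166% of Ironwood Partners LP.
Chain via Granite Trust → Stonebridge Holdings Ltd → Quarry Capital LLC (R3): 100% × 61% × 37% × 68% = 15.3476% of Ironwood Partners LP.
Aggregating (R2): 3.20166% + 15.3476% = 18.54926%.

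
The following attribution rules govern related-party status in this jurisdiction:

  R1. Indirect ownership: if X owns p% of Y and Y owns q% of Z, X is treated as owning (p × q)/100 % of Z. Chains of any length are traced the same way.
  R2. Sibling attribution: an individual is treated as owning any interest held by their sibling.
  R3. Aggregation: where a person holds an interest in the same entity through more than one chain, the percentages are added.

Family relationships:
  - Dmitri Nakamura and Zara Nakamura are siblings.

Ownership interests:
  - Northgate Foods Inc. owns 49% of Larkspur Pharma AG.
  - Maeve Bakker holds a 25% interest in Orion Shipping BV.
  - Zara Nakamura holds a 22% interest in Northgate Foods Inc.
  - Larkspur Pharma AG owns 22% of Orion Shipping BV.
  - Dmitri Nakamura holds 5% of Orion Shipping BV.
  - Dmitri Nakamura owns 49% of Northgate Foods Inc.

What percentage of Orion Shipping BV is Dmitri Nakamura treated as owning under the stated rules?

By sibling attribution (R2), Dmitri Nakamura is treated as also owning Zara Nakamura's interest in Northgate Foods Inc, giving 49% + 22% = 71%.
Chain via Northgate Foods Inc. → Larkspur Pharma AG (R1): 71% × 49% × 22% = 7.6538% of Orion Shipping BV.
Direct interest in Orion Shipping BV: 5%.
Aggregating (R3): 7.6538% + 5% = 12.6538%.

12.6538%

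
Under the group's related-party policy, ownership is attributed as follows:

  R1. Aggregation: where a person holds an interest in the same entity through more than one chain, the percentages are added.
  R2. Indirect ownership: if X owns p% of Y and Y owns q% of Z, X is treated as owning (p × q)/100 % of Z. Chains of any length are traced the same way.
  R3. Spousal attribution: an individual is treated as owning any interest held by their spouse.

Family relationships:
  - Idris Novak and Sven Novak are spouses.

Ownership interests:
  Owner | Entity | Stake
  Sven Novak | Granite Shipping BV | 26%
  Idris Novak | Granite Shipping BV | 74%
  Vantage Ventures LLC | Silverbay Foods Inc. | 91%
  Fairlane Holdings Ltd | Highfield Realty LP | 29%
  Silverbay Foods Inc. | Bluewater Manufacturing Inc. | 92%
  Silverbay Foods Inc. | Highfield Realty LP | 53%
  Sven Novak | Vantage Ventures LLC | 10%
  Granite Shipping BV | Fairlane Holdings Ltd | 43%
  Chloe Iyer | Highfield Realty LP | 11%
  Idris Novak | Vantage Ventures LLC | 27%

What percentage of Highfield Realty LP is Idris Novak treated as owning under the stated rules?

30.3151%

By spousal attribution (R3), Idris Novak is treated as also owning Sven Novak's interest in Vantage Ventures LLC, giving 27% + 10% = 37%.
By spousal attribution (R3), Idris Novak is treated as also owning Sven Novak's interest in Granite Shipping BV, giving 74% + 26% = 100%.
Chain via Vantage Ventures LLC → Silverbay Foods Inc. (R2): 37% × 91% × 53% = 17.8451% of Highfield Realty LP.
Chain via Granite Shipping BV → Fairlane Holdings Ltd (R2): 100% × 43% × 29% = 12.47% of Highfield Realty LP.
Aggregating (R1): 17.8451% + 12.47% = 30.3151%.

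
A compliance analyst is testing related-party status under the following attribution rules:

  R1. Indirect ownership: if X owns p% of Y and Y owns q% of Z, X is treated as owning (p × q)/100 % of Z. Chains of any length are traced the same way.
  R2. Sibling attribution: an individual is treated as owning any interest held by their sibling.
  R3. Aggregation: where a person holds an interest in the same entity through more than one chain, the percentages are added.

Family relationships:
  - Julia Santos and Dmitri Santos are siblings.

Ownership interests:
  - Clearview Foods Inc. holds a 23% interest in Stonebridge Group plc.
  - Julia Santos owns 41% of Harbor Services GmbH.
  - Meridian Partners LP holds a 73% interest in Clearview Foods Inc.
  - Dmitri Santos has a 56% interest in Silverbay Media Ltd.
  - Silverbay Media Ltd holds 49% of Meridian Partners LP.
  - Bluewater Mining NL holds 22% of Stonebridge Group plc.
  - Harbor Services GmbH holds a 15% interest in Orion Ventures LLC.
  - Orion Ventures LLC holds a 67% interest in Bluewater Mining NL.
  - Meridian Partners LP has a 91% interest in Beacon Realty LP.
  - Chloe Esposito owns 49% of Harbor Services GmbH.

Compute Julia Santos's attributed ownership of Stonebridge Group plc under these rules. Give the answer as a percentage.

5.513686%

By sibling attribution (R2), Julia Santos is treated as owning Dmitri Santos's 56% interest in Silverbay Media Ltd.
Chain via Harbor Services GmbH → Orion Ventures LLC → Bluewater Mining NL (R1): 41% × 15% × 67% × 22% = 0.90651% of Stonebridge Group plc.
Chain via Silverbay Media Ltd → Meridian Partners LP → Clearview Foods Inc. (R1): 56% × 49% × 73% × 23% = 4.607176% of Stonebridge Group plc.
Aggregating (R3): 0.90651% + 4.607176% = 5.513686%.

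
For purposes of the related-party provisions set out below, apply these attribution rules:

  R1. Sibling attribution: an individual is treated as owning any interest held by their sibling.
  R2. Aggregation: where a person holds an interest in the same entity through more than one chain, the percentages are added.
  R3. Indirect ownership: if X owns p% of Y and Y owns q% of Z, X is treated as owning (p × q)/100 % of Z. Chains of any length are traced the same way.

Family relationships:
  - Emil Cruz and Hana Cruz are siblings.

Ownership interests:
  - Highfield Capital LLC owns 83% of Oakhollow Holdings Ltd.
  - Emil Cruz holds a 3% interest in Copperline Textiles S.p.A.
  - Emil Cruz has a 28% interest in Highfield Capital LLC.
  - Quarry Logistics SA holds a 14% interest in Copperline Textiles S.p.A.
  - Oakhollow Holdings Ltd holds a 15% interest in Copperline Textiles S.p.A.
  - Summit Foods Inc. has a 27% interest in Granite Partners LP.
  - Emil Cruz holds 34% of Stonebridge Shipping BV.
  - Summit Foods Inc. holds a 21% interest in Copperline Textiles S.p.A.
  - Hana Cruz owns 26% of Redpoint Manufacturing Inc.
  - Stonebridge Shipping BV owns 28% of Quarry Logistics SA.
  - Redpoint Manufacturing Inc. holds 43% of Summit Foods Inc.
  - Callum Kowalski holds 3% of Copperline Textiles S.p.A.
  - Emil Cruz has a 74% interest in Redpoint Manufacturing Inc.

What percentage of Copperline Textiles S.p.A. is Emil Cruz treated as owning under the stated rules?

16.8488%

By sibling attribution (R1), Emil Cruz is treated as also owning Hana Cruz's interest in Redpoint Manufacturing Inc, giving 74% + 26% = 100%.
Chain via Redpoint Manufacturing Inc. → Summit Foods Inc. (R3): 100% × 43% × 21% = 9.03% of Copperline Textiles S.p.A.
Chain via Stonebridge Shipping BV → Quarry Logistics SA (R3): 34% × 28% × 14% = 1.3328% of Copperline Textiles S.p.A.
Chain via Highfield Capital LLC → Oakhollow Holdings Ltd (R3): 28% × 83% × 15% = 3.486% of Copperline Textiles S.p.A.
Direct interest in Copperline Textiles S.p.A: 3%.
Aggregating (R2): 9.03% + 1.3328% + 3.486% + 3% = 16.8488%.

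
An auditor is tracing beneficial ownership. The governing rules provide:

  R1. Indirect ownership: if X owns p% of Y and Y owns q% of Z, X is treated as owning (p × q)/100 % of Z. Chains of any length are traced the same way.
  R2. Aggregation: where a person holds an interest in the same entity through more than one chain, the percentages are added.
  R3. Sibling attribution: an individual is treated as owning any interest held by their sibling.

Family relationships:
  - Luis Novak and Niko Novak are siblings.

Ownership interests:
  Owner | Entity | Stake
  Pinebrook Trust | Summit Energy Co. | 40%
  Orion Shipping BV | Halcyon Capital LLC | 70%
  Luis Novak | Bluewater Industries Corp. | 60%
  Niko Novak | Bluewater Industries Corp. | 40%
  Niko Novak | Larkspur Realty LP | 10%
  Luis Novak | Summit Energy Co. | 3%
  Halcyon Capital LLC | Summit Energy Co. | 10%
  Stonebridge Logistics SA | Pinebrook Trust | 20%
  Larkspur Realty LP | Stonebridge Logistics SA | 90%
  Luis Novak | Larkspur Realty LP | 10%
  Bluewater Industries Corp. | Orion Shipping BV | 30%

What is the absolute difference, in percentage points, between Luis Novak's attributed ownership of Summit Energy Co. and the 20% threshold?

By sibling attribution (R3), Luis Novak is treated as also owning Niko Novak's interest in Bluewater Industries Corp, giving 60% + 40% = 100%.
By sibling attribution (R3), Luis Novak is treated as also owning Niko Novak's interest in Larkspur Realty LP, giving 10% + 10% = 20%.
Chain via Bluewater Industries Corp. → Orion Shipping BV → Halcyon Capital LLC (R1): 100% × 30% × 70% × 10% = 2.1% of Summit Energy Co.
Chain via Larkspur Realty LP → Stonebridge Logistics SA → Pinebrook Trust (R1): 20% × 90% × 20% × 40% = 1.44% of Summit Energy Co.
Direct interest in Summit Energy Co: 3%.
Aggregating (R2): 2.1% + 1.44% + 3% = 6.54%.
6.54% falls short of the 20% threshold by 13.46 percentage points.

13.46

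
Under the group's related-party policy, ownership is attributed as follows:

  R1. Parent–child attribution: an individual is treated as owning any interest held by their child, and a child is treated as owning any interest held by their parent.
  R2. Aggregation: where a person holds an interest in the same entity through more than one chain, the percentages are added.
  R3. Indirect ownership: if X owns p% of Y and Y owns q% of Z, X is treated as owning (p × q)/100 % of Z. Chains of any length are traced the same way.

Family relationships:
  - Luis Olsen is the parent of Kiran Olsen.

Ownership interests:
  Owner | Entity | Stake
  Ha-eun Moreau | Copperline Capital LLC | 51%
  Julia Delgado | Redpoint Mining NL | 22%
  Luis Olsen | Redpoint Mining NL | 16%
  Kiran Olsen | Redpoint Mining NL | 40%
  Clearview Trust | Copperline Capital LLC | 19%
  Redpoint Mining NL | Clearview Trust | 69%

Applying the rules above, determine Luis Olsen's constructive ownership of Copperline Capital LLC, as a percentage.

7.3416%

By parent–child attribution (R1), Luis Olsen is treated as also owning Kiran Olsen's interest in Redpoint Mining NL, giving 16% + 40% = 56%.
Chain via Redpoint Mining NL → Clearview Trust (R3): 56% × 69% × 19% = 7.3416% of Copperline Capital LLC.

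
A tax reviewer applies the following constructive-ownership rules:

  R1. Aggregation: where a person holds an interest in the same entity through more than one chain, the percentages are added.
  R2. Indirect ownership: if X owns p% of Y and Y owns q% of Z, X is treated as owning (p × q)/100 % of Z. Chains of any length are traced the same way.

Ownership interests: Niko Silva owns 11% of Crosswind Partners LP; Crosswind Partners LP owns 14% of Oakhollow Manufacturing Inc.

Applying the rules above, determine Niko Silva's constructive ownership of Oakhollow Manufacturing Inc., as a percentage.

1.54%

Chain via Crosswind Partners LP (R2): 11% × 14% = 1.54% of Oakhollow Manufacturing Inc.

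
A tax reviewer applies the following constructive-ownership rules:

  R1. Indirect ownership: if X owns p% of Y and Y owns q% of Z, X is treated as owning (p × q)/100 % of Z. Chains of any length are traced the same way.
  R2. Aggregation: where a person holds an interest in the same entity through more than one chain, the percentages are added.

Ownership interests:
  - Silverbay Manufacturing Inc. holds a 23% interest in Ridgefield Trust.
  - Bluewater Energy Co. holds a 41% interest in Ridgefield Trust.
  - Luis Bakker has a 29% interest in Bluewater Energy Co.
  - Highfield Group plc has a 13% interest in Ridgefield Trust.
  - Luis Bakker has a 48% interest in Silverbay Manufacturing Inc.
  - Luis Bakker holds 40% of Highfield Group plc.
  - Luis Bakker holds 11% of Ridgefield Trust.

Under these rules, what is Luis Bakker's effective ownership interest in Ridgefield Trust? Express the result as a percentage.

Chain via Highfield Group plc (R1): 40% × 13% = 5.2% of Ridgefield Trust.
Chain via Bluewater Energy Co. (R1): 29% × 41% = 11.89% of Ridgefield Trust.
Chain via Silverbay Manufacturing Inc. (R1): 48% × 23% = 11.04% of Ridgefield Trust.
Direct interest in Ridgefield Trust: 11%.
Aggregating (R2): 5.2% + 11.89% + 11.04% + 11% = 39.13%.

39.13%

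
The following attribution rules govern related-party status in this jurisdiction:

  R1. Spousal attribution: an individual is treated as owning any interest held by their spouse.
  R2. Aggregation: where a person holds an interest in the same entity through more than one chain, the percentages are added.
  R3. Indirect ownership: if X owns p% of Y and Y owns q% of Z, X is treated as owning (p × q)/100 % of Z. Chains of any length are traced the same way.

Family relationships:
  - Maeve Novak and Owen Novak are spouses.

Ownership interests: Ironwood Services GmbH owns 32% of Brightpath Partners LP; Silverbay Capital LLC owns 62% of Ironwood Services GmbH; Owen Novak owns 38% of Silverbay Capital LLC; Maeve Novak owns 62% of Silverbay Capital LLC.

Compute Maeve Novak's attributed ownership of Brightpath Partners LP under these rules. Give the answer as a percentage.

19.84%

By spousal attribution (R1), Maeve Novak is treated as also owning Owen Novak's interest in Silverbay Capital LLC, giving 62% + 38% = 100%.
Chain via Silverbay Capital LLC → Ironwood Services GmbH (R3): 100% × 62% × 32% = 19.84% of Brightpath Partners LP.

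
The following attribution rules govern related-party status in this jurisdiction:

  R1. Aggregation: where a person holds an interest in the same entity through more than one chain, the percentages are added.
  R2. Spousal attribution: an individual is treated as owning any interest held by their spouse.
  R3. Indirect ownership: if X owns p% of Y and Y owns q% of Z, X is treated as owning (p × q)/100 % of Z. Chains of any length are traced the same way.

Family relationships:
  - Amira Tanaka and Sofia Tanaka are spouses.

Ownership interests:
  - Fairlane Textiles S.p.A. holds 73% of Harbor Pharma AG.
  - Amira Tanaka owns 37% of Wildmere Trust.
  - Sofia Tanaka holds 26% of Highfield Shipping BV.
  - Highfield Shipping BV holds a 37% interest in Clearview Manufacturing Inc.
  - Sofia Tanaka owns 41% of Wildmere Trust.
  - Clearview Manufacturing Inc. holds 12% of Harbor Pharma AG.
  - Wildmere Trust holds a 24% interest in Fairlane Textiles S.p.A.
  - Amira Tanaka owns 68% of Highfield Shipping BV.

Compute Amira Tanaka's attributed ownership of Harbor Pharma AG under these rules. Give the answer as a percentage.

17.8392%

By spousal attribution (R2), Amira Tanaka is treated as also owning Sofia Tanaka's interest in Highfield Shipping BV, giving 68% + 26% = 94%.
By spousal attribution (R2), Amira Tanaka is treated as also owning Sofia Tanaka's interest in Wildmere Trust, giving 37% + 41% = 78%.
Chain via Highfield Shipping BV → Clearview Manufacturing Inc. (R3): 94% × 37% × 12% = 4.1736% of Harbor Pharma AG.
Chain via Wildmere Trust → Fairlane Textiles S.p.A. (R3): 78% × 24% × 73% = 13.6656% of Harbor Pharma AG.
Aggregating (R1): 4.1736% + 13.6656% = 17.8392%.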